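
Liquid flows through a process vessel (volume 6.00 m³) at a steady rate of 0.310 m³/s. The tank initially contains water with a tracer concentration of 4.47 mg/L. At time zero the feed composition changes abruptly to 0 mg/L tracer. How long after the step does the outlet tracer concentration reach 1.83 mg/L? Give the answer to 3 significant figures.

Species balance: V dC/dt = Q(C_in − C) ⇒ τ = V/Q = 19.355 s.
C(t) = C_in + (C₀ − C_in) e^(−t/τ). Set C = 1.83 and solve for t:
e^(−t/τ) = (C − C_in)/(C₀ − C_in) = (1.83 − 0)/(4.47 − 0) = 0.40940
t = −τ ln(…) = 19.355 × 0.89307 = 17.285 s.

17.3 s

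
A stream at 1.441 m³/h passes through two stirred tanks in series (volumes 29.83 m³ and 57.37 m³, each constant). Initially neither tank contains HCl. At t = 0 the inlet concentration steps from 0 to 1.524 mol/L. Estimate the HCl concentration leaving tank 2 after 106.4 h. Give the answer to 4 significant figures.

Time constants: τᵢ = Vᵢ/Q for each well-mixed tank.
τ₁ = 29.83/1.441 = 20.7009 h; τ₂ = 57.37/1.441 = 39.8126 h.
Solving the cascade with C₁(0)=C₂(0)=0 gives C₂(t) = C_in[1 − (τ₁ e^(−t/τ₁) − τ₂ e^(−t/τ₂))/(τ₁ − τ₂)].
At t = 106.4: e^(−t/τ₁) = 0.00585844, e^(−t/τ₂) = 0.0690780.
C₂ = 1.524·[1 − (20.7009·0.00585844 − 39.8126·0.0690780)/(-19.1117)] = 1.524·0.862446 = 1.31437 mol/L.

1.314 mol/L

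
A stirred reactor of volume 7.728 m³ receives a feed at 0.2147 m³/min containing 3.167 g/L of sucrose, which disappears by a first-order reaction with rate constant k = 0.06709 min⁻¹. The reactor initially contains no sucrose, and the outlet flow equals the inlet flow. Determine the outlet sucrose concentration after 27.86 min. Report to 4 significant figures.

0.8614 g/L

V dC/dt = Q(C_in − C) − k V C.
dC/dt = (Q/V) C_in − (Q/V + k) C; effective rate a = Q/V + k = 0.0277821 + 0.06709 = 0.0948721 min⁻¹.
C_ss = Q C_in/(Q + kV) = 0.927416 g/L; C(t) = C_ss + (C₀ − C_ss) e^(−a t).
C(27.86) = 0.927416 + (-0.927416)·e^(−0.0948721·27.86) = 0.927416 + (-0.927416)·0.0711378 = 0.861442 g/L.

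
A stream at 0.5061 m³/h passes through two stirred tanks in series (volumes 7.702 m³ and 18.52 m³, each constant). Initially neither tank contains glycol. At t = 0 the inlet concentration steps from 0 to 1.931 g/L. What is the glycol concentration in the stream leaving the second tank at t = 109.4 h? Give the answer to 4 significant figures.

1.766 g/L

Species balance on tank i: dCᵢ/dt = (Cᵢ₋₁ − Cᵢ)/τᵢ with τᵢ = Vᵢ/Q.
τ₁ = 7.702/0.5061 = 15.2183 h; τ₂ = 18.52/0.5061 = 36.5936 h.
Tank 1: C₁ = C_in(1 − e^(−t/τ₁)). Tank 2 (τ₁ ≠ τ₂): C₂ = C_in[1 − (τ₁ e^(−t/τ₁) − τ₂ e^(−t/τ₂))/(τ₁ − τ₂)].
At t = 109.4: e^(−t/τ₁) = 0.000755073, e^(−t/τ₂) = 0.0503077.
C₂ = 1.931·[1 − (15.2183·0.000755073 − 36.5936·0.0503077)/(-21.3752)] = 1.931·0.914413 = 1.76573 g/L.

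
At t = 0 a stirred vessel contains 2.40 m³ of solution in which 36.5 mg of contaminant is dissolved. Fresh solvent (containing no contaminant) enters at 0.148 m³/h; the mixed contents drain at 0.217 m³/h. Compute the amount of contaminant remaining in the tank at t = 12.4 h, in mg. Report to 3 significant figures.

Let m(t) be the amount of contaminant. Volume: V(t) = V₀ + (Q_in − Q_out) t = 2.40 − 0.069000 t; V(12.4) = 1.5444 m³.
Species balance (pure solvent in): dm/dt = −Q_out · m/V(t).
dm/m = −Q_out dt/(V₀ − 0.069000 t); integrating gives ln(m/m₀) = −(Q_out/(Q_in−Q_out)) ln(V/V₀).
m = m₀ (V₀/V)^(Q_out/(Q_in−Q_out)) = 36.5 × (2.40/1.5444)^(-3.1449) = 9.1241 mg.

9.12 mg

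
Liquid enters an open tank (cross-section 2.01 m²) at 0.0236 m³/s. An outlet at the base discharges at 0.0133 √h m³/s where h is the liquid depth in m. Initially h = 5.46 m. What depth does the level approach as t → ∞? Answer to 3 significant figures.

Level balance: A dh/dt = 0.0236 − 0.0133 √h. Setting dh/dt = 0:
Q_in = 0.0133 √h_ss ⇒ √h_ss = 0.0236/0.0133 = 1.7744.
h_ss = 1.7744² = 3.1486 m. (Since h₀ = 5.46 m > h_ss, the level will fall toward this value.)

3.15 m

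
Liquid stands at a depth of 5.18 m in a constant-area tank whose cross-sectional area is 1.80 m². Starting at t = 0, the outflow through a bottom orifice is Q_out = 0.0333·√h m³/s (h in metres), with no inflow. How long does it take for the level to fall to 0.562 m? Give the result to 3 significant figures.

A dh/dt = −Q_out = −0.0333 √h.
This is separable: 2 d(√h)/dt = −0.0333/A, so √h = √h₀ − (0.0333/(2A)) t.
t = 2A(√h₀ − √h)/0.0333 = 2·1.80·(√5.18 − √0.562)/0.0333
  = 3.6000 × (2.2760 − 0.74967) / 0.0333 = 165.00 s.

165 s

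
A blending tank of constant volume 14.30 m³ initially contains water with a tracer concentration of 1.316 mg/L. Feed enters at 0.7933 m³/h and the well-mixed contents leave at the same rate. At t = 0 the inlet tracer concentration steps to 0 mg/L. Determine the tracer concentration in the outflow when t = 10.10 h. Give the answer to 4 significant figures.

Accumulation = in − out for the solute gives V dC/dt = Q(C_in − C).
Rewrite as dC/dt + C/τ = C_in/τ, τ = V/Q = 18.0260 h.
C approaches C_in exponentially: C(t) = C_in + (C₀ − C_in) e^(−t/τ).
C(10.10) = 0 + (1.316 − 0)·e^(−10.10/18.0260) = 0 + (1.31600)·0.571036 = 0.751484 mg/L.

0.7515 mg/L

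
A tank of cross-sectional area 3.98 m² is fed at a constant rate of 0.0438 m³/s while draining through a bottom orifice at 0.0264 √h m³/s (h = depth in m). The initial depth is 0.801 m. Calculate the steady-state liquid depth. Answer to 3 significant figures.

Mass balance (ρ constant): A dh/dt = Q_in − 0.0264 √h. At steady state dh/dt = 0:
Q_in = 0.0264 √h_ss ⇒ √h_ss = 0.0438/0.0264 = 1.6591.
h_ss = 1.6591² = 2.7526 m. (Since h₀ = 0.801 m < h_ss, the level will rise toward this value.)

2.75 m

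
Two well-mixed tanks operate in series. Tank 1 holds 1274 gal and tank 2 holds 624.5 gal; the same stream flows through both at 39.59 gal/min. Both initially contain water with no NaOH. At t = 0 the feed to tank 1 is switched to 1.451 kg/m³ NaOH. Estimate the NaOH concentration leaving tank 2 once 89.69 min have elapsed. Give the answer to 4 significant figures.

Species balance on tank i: dCᵢ/dt = (Cᵢ₋₁ − Cᵢ)/τᵢ with τᵢ = Vᵢ/Q.
τ₁ = 1274/39.59 = 32.1798 min; τ₂ = 624.5/39.59 = 15.7742 min.
Solving the cascade with C₁(0)=C₂(0)=0 gives C₂(t) = C_in[1 − (τ₁ e^(−t/τ₁) − τ₂ e^(−t/τ₂))/(τ₁ − τ₂)].
At t = 89.69: e^(−t/τ₁) = 0.0615966, e^(−t/τ₂) = 0.00339357.
C₂ = 1.451·[1 − (32.1798·0.0615966 − 15.7742·0.00339357)/(16.4057)] = 1.451·0.882441 = 1.28042 kg/m³.

1.280 kg/m³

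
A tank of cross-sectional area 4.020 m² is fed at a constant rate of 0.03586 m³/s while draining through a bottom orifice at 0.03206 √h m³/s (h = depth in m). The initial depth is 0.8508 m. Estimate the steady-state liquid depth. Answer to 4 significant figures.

1.251 m

Level balance: A dh/dt = 0.03586 − 0.03206 √h. Setting dh/dt = 0:
Q_in = 0.03206 √h_ss ⇒ √h_ss = 0.03586/0.03206 = 1.11853.
h_ss = 1.11853² = 1.25110 m. (Since h₀ = 0.8508 m < h_ss, the level will rise toward this value.)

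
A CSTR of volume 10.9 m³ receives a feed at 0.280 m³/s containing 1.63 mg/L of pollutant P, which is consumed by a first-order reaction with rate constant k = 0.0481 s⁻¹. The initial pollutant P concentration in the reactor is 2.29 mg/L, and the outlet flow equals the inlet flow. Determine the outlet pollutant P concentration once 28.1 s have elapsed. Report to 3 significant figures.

0.784 mg/L

Accumulation = in − out − consumed: V dC/dt = Q C_in − Q C − k V C.
dC/dt = (Q/V) C_in − (Q/V + k) C; effective rate a = Q/V + k = 0.025688 + 0.0481 = 0.073788 s⁻¹.
C_ss = Q C_in/(Q + kV) = 0.56746 mg/L; C(t) = C_ss + (C₀ − C_ss) e^(−a t).
C(28.1) = 0.56746 + (1.7225)·e^(−0.073788·28.1) = 0.56746 + (1.7225)·0.12575 = 0.78407 mg/L.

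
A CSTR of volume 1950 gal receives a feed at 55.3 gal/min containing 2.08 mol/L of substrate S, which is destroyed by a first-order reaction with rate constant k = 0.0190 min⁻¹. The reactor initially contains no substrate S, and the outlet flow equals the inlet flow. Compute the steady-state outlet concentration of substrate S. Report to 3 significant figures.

1.25 mol/L

Accumulation = in − out − consumed: V dC/dt = Q C_in − Q C − k V C.
Steady state (dC/dt = 0): C_ss = Q C_in/(Q + kV) = C_in/(1 + kV/Q).
C_ss = 55.3·2.08/(55.3 + 0.0190·1950) = 115.02/92.350 = 1.2455 mol/L.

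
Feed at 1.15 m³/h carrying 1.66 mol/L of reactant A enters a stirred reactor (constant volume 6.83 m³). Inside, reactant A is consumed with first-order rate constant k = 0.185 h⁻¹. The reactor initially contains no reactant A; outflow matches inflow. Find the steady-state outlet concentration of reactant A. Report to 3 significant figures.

Accumulation = in − out − consumed: V dC/dt = Q C_in − Q C − k V C.
At steady state: 0 = Q C_in − (Q + kV) C_ss, so C_ss = Q C_in/(Q + kV).
C_ss = 1.15·1.66/(1.15 + 0.185·6.83) = 1.9090/2.4135 = 0.79095 mol/L.

0.791 mol/L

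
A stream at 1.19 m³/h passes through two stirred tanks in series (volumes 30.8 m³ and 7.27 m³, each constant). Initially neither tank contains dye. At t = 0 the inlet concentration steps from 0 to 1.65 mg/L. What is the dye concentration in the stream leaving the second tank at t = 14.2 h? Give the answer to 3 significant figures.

0.452 mg/L

Species balance on tank i: dCᵢ/dt = (Cᵢ₋₁ − Cᵢ)/τᵢ with τᵢ = Vᵢ/Q.
τ₁ = 30.8/1.19 = 25.882 h; τ₂ = 7.27/1.19 = 6.1092 h.
Solving the cascade with C₁(0)=C₂(0)=0 gives C₂(t) = C_in[1 − (τ₁ e^(−t/τ₁) − τ₂ e^(−t/τ₂))/(τ₁ − τ₂)].
At t = 14.2: e^(−t/τ₁) = 0.57774, e^(−t/τ₂) = 0.097847.
C₂ = 1.65·[1 − (25.882·0.57774 − 6.1092·0.097847)/(19.773)] = 1.65·0.27399 = 0.45209 mg/L.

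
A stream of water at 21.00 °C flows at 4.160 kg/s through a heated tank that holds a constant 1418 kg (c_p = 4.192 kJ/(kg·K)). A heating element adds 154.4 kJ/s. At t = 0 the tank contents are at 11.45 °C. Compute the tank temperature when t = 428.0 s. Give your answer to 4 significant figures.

24.61 °C

M c_p dT/dt = ṁ c_p (T_in − T) + Q̇.
Rearrange: dT/dt = (T_ss − T)/τ with τ = M/ṁ = 340.865 s and T_ss = T_in + Q̇/(ṁ c_p) = 29.8539 °C.
Integrating: T(t) = T_ss + (T₀ − T_ss) e^(−t/τ).
T(428.0) = 29.8539 + (-18.4039)·e^(−428.0/340.865) = 29.8539 + (-18.4039)·0.284897 = 24.6107 °C.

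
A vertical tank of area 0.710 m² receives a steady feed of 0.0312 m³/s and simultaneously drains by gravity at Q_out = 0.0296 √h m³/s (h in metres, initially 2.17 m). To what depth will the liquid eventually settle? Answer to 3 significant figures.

1.11 m

Volume balance on the tank: A dh/dt = Q_in − 0.0296 √h. At steady state dh/dt = 0:
Q_in = 0.0296 √h_ss ⇒ √h_ss = 0.0312/0.0296 = 1.0541.
h_ss = 1.0541² = 1.1110 m. (Since h₀ = 2.17 m > h_ss, the level will fall toward this value.)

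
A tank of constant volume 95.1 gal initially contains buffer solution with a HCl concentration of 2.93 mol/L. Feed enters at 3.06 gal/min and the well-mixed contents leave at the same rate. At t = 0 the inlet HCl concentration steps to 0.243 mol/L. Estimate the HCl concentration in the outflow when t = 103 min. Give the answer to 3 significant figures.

0.341 mol/L

Transient balance on the dissolved component: V dC/dt = Q(C_in − C).
Time constant τ = V/Q = 95.1/3.06 = 31.078 min.
Solution: C(t) = C_in + (C₀ − C_in) e^(−t/τ).
C(103) = 0.243 + (2.93 − 0.243)·e^(−103/31.078) = 0.243 + (2.6870)·0.036363 = 0.34071 mol/L.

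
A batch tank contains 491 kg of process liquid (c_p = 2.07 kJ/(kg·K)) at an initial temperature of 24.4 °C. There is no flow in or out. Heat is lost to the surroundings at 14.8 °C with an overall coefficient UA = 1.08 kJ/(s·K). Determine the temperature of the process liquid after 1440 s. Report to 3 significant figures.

16.9 °C

M c_p dT/dt = −UA(T − T_amb).
dT/dt = (T_ss − T)/τ with T_ss = T_amb = 14.800 °C, τ = M c_p/UA = 491·2.07/1.08 = 941.08 s.
This is linear first-order; T(t) = T_ss + (T₀ − T_ss) e^(−t/τ).
T(1440) = 14.800 + (9.6000)·0.21650 = 16.878 °C.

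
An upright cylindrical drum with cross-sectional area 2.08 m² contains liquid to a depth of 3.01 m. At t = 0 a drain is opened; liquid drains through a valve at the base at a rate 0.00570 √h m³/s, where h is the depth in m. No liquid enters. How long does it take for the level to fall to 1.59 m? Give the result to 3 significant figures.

Accumulation of liquid (constant cross-section A): A dh/dt = −0.00570 √h.
∫ h^(−1/2) dh = −(0.00570/A) ∫ dt, giving 2√h = 2√h₀ − (0.00570/A) t.
t = 2A(√h₀ − √h)/0.00570 = 2·2.08·(√3.01 − √1.59)/0.00570
  = 4.1600 × (1.7349 − 1.2610) / 0.00570 = 345.92 s.

346 s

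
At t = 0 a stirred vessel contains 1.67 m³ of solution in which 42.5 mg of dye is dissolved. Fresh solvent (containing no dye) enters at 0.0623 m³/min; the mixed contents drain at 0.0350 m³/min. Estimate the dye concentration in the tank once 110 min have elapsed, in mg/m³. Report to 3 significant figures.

2.43 mg/m³

Total volume: dV/dt = Q_in − Q_out = 0.027300 m³/min, so V(t) = 1.67 + 0.027300 t and V(110) = 4.6730 m³.
Solute balance: dm/dt = 0 − Q_out C = −Q_out m/V(t).
dm/m = −Q_out dt/(V₀ + 0.027300 t); integrating gives ln(m/m₀) = −(Q_out/(Q_in−Q_out)) ln(V/V₀).
m = m₀ (V₀/V)^(Q_out/(Q_in−Q_out)) = 42.5 × (1.67/4.6730)^(1.2821) = 11.362 mg.
C = m/V = 11.362/4.6730 = 2.4315 mg/m³.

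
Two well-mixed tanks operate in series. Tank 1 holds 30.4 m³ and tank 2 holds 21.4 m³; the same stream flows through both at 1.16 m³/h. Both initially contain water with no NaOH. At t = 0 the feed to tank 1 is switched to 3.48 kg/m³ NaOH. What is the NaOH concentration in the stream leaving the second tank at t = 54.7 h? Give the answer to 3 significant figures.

Species balance on tank i: dCᵢ/dt = (Cᵢ₋₁ − Cᵢ)/τᵢ with τᵢ = Vᵢ/Q.
τ₁ = 30.4/1.16 = 26.207 h; τ₂ = 21.4/1.16 = 18.448 h.
Tank 1: C₁ = C_in(1 − e^(−t/τ₁)). Tank 2 (τ₁ ≠ τ₂): C₂ = C_in[1 − (τ₁ e^(−t/τ₁) − τ₂ e^(−t/τ₂))/(τ₁ − τ₂)].
At t = 54.7: e^(−t/τ₁) = 0.12403, e^(−t/τ₂) = 0.051558.
C₂ = 3.48·[1 − (26.207·0.12403 − 18.448·0.051558)/(7.7586)] = 3.48·0.70365 = 2.4487 kg/m³.

2.45 kg/m³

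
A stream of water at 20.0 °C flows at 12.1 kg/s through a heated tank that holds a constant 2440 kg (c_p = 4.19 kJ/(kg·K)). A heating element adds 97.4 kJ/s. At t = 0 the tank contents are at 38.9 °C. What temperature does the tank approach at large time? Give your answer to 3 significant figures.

Heat balance on the well-mixed liquid: M c_p dT/dt = ṁ c_p (T_in − T) + 97.4.
At steady state dT/dt = 0 ⇒ T_ss = T_in + Q̇/(ṁ c_p) = 20.0 + 97.4/(12.1·4.19) = 21.921 °C.

21.9 °C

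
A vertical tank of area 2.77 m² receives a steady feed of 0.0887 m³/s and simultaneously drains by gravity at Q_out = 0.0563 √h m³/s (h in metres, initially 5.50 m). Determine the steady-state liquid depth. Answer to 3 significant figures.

2.48 m

Level balance: A dh/dt = 0.0887 − 0.0563 √h. Setting dh/dt = 0:
Q_in = 0.0563 √h_ss ⇒ √h_ss = 0.0887/0.0563 = 1.5755.
h_ss = 1.5755² = 2.4822 m. (Since h₀ = 5.50 m > h_ss, the level will fall toward this value.)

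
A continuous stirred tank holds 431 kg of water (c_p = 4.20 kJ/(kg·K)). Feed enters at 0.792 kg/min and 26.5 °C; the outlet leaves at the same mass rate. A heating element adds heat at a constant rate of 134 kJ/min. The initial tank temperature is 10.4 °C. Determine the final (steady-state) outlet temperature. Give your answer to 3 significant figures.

66.8 °C

M c_p dT/dt = ṁ c_p (T_in − T) + Q̇.
At steady state dT/dt = 0 ⇒ T_ss = T_in + Q̇/(ṁ c_p) = 26.5 + 134/(0.792·4.20) = 66.784 °C.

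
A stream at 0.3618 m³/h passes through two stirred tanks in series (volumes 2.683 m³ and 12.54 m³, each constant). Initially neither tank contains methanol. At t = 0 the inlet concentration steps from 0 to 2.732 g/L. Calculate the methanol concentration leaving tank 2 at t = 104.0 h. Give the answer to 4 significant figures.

Species balance on tank i: dCᵢ/dt = (Cᵢ₋₁ − Cᵢ)/τᵢ with τᵢ = Vᵢ/Q.
τ₁ = 2.683/0.3618 = 7.41570 h; τ₂ = 12.54/0.3618 = 34.6600 h.
Solving the cascade with C₁(0)=C₂(0)=0 gives C₂(t) = C_in[1 − (τ₁ e^(−t/τ₁) − τ₂ e^(−t/τ₂))/(τ₁ − τ₂)].
At t = 104.0: e^(−t/τ₁) = 8.11565e-07, e^(−t/τ₂) = 0.0497585.
C₂ = 2.732·[1 − (7.41570·8.11565e-07 − 34.6600·0.0497585)/(-27.2443)] = 2.732·0.936698 = 2.55906 g/L.

2.559 g/L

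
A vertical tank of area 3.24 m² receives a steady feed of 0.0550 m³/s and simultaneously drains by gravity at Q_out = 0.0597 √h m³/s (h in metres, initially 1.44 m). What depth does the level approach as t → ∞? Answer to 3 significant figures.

Volume balance on the tank: A dh/dt = Q_in − 0.0597 √h. At steady state dh/dt = 0:
Q_in = 0.0597 √h_ss ⇒ √h_ss = 0.0550/0.0597 = 0.92127.
h_ss = 0.92127² = 0.84874 m. (Since h₀ = 1.44 m > h_ss, the level will fall toward this value.)

0.849 m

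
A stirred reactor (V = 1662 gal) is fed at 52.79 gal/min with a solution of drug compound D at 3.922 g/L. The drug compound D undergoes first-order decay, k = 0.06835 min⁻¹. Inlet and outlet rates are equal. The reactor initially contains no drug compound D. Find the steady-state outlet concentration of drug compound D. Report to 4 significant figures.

1.244 g/L

Species balance: V dC/dt = Q C_in − Q C − k V C.
Steady state (dC/dt = 0): C_ss = Q C_in/(Q + kV) = C_in/(1 + kV/Q).
C_ss = 52.79·3.922/(52.79 + 0.06835·1662) = 207.042/166.388 = 1.24434 g/L.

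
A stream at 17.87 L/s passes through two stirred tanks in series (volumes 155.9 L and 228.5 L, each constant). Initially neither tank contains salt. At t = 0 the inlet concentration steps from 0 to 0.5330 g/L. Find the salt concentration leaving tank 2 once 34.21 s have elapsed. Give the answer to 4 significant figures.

Each tank obeys Vᵢ dCᵢ/dt = Q(Cᵢ₋₁ − Cᵢ), so τᵢ = Vᵢ/Q.
τ₁ = 155.9/17.87 = 8.72412 s; τ₂ = 228.5/17.87 = 12.7868 s.
Tank 1: C₁ = C_in(1 − e^(−t/τ₁)). Tank 2 (τ₁ ≠ τ₂): C₂ = C_in[1 − (τ₁ e^(−t/τ₁) − τ₂ e^(−t/τ₂))/(τ₁ − τ₂)].
At t = 34.21: e^(−t/τ₁) = 0.0198151, e^(−t/τ₂) = 0.0688781.
C₂ = 0.5330·[1 − (8.72412·0.0198151 − 12.7868·0.0688781)/(-4.06267)] = 0.5330·0.825765 = 0.440133 g/L.

0.4401 g/L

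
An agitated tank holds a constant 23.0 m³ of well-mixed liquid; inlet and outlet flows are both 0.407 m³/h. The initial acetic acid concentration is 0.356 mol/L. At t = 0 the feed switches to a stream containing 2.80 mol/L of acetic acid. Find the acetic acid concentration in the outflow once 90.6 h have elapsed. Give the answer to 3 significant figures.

Species balance on the tank: V dC/dt = Q(C_in − C).
Time constant τ = V/Q = 23.0/0.407 = 56.511 h.
C approaches C_in exponentially: C(t) = C_in + (C₀ − C_in) e^(−t/τ).
C(90.6) = 2.80 + (0.356 − 2.80)·e^(−90.6/56.511) = 2.80 + (-2.4440)·0.20125 = 2.3082 mol/L.

2.31 mol/L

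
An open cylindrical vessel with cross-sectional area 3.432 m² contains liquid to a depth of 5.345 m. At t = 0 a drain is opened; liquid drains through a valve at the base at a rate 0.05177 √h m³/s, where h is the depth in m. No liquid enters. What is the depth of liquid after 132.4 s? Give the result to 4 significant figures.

1.725 m

A dh/dt = −Q_out = −0.05177 √h.
∫ h^(−1/2) dh = −(0.05177/A) ∫ dt, giving 2√h = 2√h₀ − (0.05177/A) t.
√h = √5.345 − 0.05177·132.4/(2·3.432) = 2.31193 − 0.998594 = 1.31333.
h = 1.31333² = 1.72484 m.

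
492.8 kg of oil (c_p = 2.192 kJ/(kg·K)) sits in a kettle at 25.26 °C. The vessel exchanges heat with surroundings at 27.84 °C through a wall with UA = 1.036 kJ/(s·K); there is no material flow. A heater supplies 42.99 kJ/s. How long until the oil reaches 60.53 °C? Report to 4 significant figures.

M c_p dT/dt = −UA(T − T_amb) + Q̇.
τ = M c_p/UA = 1042.68 s; T_ss = T_amb + Q̇/UA = 27.84 + 42.99/1.036 = 69.3361 °C.
T(t) = T_ss + (T₀ − T_ss)e^(−t/τ); set T = 60.53:
t = −τ ln[(T − T_ss)/(T₀ − T_ss)] = −1042.68 · ln(0.199794) = 1679.21 s.

1679 s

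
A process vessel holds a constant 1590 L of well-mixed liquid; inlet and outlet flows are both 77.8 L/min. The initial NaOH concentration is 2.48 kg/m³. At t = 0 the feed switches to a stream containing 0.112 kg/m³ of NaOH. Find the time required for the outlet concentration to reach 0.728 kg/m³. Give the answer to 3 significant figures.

Transient balance on the dissolved component: V dC/dt = Q(C_in − C), so τ = V/Q = 20.437 min.
C(t) = C_in + (C₀ − C_in) e^(−t/τ). Set C = 0.728 and solve for t:
e^(−t/τ) = (C − C_in)/(C₀ − C_in) = (0.728 − 0.112)/(2.48 − 0.112) = 0.26014
t = −τ ln(…) = 20.437 × 1.3466 = 27.520 min.

27.5 min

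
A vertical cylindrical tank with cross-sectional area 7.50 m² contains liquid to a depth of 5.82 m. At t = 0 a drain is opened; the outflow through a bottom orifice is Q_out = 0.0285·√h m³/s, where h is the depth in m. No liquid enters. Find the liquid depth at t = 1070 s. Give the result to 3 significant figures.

A dh/dt = −Q_out = −0.0285 √h.
Separate and integrate: 2(√h − √h₀) = −(0.0285/A) t.
√h = √5.82 − 0.0285·1070/(2·7.50) = 2.4125 − 2.0330 = 0.37947.
h = 0.37947² = 0.14400 m.

0.144 m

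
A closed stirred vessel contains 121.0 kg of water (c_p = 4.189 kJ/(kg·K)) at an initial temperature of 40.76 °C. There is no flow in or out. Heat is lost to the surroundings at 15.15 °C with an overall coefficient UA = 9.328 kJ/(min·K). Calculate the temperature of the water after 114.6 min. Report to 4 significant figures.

18.26 °C

Unsteady energy balance on the tank contents: M c_p dT/dt = −UA(T − T_amb).
dT/dt = (T_ss − T)/τ with T_ss = T_amb = 15.1500 °C, τ = M c_p/UA = 121.0·4.189/9.328 = 54.3384 min.
Integrating: T(t) = T_ss + (T₀ − T_ss) e^(−t/τ).
T(114.6) = 15.1500 + (25.6100)·0.121359 = 18.2580 °C.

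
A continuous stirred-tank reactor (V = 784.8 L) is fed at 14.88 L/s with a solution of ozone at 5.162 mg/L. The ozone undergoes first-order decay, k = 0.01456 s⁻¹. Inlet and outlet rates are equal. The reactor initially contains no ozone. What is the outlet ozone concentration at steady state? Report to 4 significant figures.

V dC/dt = Q(C_in − C) − k V C.
At steady state: 0 = Q C_in − (Q + kV) C_ss, so C_ss = Q C_in/(Q + kV).
C_ss = 14.88·5.162/(14.88 + 0.01456·784.8) = 76.8106/26.3067 = 2.91981 mg/L.

2.920 mg/L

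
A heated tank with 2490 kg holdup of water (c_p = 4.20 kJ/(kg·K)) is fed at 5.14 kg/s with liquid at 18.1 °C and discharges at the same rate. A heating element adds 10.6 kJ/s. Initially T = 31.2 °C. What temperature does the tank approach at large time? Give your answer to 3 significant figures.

18.6 °C

M c_p dT/dt = ṁ c_p (T_in − T) + Q̇.
At steady state dT/dt = 0 ⇒ T_ss = T_in + Q̇/(ṁ c_p) = 18.1 + 10.6/(5.14·4.20) = 18.591 °C.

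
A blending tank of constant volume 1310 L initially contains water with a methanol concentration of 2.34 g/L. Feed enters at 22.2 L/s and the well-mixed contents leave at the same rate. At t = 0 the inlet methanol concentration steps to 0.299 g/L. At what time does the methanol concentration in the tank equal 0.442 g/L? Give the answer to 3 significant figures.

Species balance: V dC/dt = Q(C_in − C) ⇒ τ = V/Q = 59.009 s.
C(t) = C_in + (C₀ − C_in) e^(−t/τ). Set C = 0.442 and solve for t:
e^(−t/τ) = (C − C_in)/(C₀ − C_in) = (0.442 − 0.299)/(2.34 − 0.299) = 0.070064
t = −τ ln(…) = 59.009 × 2.6584 = 156.87 s.

157 s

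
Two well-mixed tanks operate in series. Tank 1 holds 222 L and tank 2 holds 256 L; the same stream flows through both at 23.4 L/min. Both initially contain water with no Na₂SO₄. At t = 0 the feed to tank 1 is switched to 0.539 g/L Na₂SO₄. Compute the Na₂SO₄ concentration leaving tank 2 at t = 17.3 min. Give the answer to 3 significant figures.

Species balance on tank i: dCᵢ/dt = (Cᵢ₋₁ − Cᵢ)/τᵢ with τᵢ = Vᵢ/Q.
τ₁ = 222/23.4 = 9.4872 min; τ₂ = 256/23.4 = 10.940 min.
Solving the cascade with C₁(0)=C₂(0)=0 gives C₂(t) = C_in[1 − (τ₁ e^(−t/τ₁) − τ₂ e^(−t/τ₂))/(τ₁ − τ₂)].
At t = 17.3: e^(−t/τ₁) = 0.16146, e^(−t/τ₂) = 0.20570.
C₂ = 0.539·[1 − (9.4872·0.16146 − 10.940·0.20570)/(-1.4530)] = 0.539·0.50541 = 0.27242 g/L.

0.272 g/L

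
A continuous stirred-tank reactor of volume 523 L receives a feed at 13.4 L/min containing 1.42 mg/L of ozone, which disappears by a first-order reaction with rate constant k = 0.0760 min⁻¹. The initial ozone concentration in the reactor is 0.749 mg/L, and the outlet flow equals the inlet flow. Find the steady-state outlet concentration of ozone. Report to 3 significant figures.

0.358 mg/L

Accumulation = in − out − consumed: V dC/dt = Q C_in − Q C − k V C.
Steady state (dC/dt = 0): C_ss = Q C_in/(Q + kV) = C_in/(1 + kV/Q).
C_ss = 13.4·1.42/(13.4 + 0.0760·523) = 19.028/53.148 = 0.35802 mg/L.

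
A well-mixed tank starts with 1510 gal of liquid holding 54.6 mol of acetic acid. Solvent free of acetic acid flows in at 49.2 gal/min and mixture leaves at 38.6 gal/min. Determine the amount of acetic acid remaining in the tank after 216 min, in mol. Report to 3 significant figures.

Let m(t) be the amount of acetic acid. Volume: V(t) = V₀ + (Q_in − Q_out) t = 1510 + 10.600 t; V(216) = 3799.6 gal.
Species balance (pure solvent in): dm/dt = −Q_out · m/V(t).
Separate: dm/m = −Q_out dt/V(t) ⇒ ln(m/m₀) = −(Q_out/(Q_in−Q_out)) ln(V/V₀).
m = m₀ (V₀/V)^(Q_out/(Q_in−Q_out)) = 54.6 × (1510/3799.6)^(3.6415) = 1.8959 mol.

1.90 mol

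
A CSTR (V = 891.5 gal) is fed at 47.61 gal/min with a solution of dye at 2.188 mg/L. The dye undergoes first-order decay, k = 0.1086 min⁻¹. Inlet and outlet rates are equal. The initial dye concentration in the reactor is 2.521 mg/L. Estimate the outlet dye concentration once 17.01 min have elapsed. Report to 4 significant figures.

0.8357 mg/L

V dC/dt = Q(C_in − C) − k V C.
This is linear with rate a = Q/V + k = 0.162004 min⁻¹.
C_ss = Q C_in/(Q + kV) = 0.721269 mg/L; C(t) = C_ss + (C₀ − C_ss) e^(−a t).
C(17.01) = 0.721269 + (1.79973)·e^(−0.162004·17.01) = 0.721269 + (1.79973)·0.0635649 = 0.835669 mg/L.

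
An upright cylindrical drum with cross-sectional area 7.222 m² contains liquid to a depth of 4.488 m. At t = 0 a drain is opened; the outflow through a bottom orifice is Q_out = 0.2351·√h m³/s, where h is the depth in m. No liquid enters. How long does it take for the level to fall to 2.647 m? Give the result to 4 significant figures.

A dh/dt = −Q_out = −0.2351 √h.
This is separable: 2 d(√h)/dt = −0.2351/A, so √h = √h₀ − (0.2351/(2A)) t.
t = 2A(√h₀ − √h)/0.2351 = 2·7.222·(√4.488 − √2.647)/0.2351
  = 14.4440 × (2.11849 − 1.62696) / 0.2351 = 30.1984 s.

30.20 s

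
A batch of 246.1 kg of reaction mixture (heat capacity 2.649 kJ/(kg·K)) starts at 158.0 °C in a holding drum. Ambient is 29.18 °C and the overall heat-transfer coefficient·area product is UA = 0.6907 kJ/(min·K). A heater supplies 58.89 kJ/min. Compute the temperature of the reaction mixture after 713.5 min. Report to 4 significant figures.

Lumped-capacitance energy balance: M c_p dT/dt = UA(T_amb − T) + Q̇.
dT/dt = (T_ss − T)/τ with T_ss = T_amb + Q̇/UA = 29.18 + 58.89/0.6907 = 114.441 °C, τ = M c_p/UA = 246.1·2.649/0.6907 = 943.852 min.
T approaches T_ss exponentially: T(t) = T_ss + (T₀ − T_ss) e^(−t/τ).
T(713.5) = 114.441 + (43.5587)·0.469567 = 134.895 °C.

134.9 °C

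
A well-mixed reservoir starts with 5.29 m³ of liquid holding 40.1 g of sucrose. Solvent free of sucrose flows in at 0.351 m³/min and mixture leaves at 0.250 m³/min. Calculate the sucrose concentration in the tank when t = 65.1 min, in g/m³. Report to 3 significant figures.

Total volume: dV/dt = Q_in − Q_out = 0.10100 m³/min, so V(t) = 5.29 + 0.10100 t and V(65.1) = 11.865 m³.
Solute balance: dm/dt = 0 − Q_out C = −Q_out m/V(t).
Separate: dm/m = −Q_out dt/V(t) ⇒ ln(m/m₀) = −(Q_out/(Q_in−Q_out)) ln(V/V₀).
m = m₀ (V₀/V)^(Q_out/(Q_in−Q_out)) = 40.1 × (5.29/11.865)^(2.4752) = 5.4299 g.
C = m/V = 5.4299/11.865 = 0.45763 g/m³.

0.458 g/m³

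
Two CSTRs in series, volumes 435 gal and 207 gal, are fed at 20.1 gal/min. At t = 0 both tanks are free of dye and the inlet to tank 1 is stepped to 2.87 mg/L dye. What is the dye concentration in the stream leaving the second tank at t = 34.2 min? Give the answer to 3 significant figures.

1.84 mg/L

Each tank obeys Vᵢ dCᵢ/dt = Q(Cᵢ₋₁ − Cᵢ), so τᵢ = Vᵢ/Q.
τ₁ = 435/20.1 = 21.642 min; τ₂ = 207/20.1 = 10.299 min.
Solving the cascade with C₁(0)=C₂(0)=0 gives C₂(t) = C_in[1 − (τ₁ e^(−t/τ₁) − τ₂ e^(−t/τ₂))/(τ₁ − τ₂)].
At t = 34.2: e^(−t/τ₁) = 0.20592, e^(−t/τ₂) = 0.036121.
C₂ = 2.87·[1 − (21.642·0.20592 − 10.299·0.036121)/(11.343)] = 2.87·0.63992 = 1.8366 mg/L.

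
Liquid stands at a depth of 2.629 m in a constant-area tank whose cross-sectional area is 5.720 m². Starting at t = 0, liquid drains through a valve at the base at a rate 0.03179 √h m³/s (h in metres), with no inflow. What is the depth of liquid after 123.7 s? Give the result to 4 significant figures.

1.632 m

A dh/dt = −Q_out = −0.03179 √h.
∫ h^(−1/2) dh = −(0.03179/A) ∫ dt, giving 2√h = 2√h₀ − (0.03179/A) t.
√h = √2.629 − 0.03179·123.7/(2·5.720) = 1.62142 − 0.343743 = 1.27768.
h = 1.27768² = 1.63246 m.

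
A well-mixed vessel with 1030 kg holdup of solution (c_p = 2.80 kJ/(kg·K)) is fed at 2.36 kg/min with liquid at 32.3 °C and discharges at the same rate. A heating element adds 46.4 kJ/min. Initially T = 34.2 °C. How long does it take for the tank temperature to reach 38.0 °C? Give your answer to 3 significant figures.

591 min

M c_p dT/dt = ṁ c_p (T_in − T) + Q̇.
τ = M/ṁ = 436.44 min; T_ss = T_in + Q̇/(ṁ c_p) = 39.322 °C.
T(t) = T_ss + (T₀ − T_ss) e^(−t/τ). Set T = 38.0:
e^(−t/τ) = (38.0 − 39.322)/(34.2 − 39.322) = 0.25807
t = −436.44 · ln(0.25807) = 591.17 min.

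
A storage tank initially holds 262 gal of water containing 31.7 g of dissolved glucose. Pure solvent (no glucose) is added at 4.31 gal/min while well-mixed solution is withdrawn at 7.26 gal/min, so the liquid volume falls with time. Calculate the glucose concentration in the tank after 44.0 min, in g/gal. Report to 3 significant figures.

0.0445 g/gal

Let m(t) be the amount of glucose. Volume: V(t) = V₀ + (Q_in − Q_out) t = 262 − 2.9500 t; V(44.0) = 132.20 gal.
Solute balance: dm/dt = 0 − Q_out C = −Q_out m/V(t).
Separate: dm/m = −Q_out dt/V(t) ⇒ ln(m/m₀) = −(Q_out/(Q_in−Q_out)) ln(V/V₀).
m = m₀ (V₀/V)^(Q_out/(Q_in−Q_out)) = 31.7 × (262/132.20)^(-2.4610) = 5.8880 g.
C = m/V = 5.8880/132.20 = 0.044538 g/gal.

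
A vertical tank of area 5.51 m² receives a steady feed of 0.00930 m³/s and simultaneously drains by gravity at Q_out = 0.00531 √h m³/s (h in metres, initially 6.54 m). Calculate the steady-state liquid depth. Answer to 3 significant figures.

3.07 m

Level balance: A dh/dt = 0.00930 − 0.00531 √h. Setting dh/dt = 0:
Q_in = 0.00531 √h_ss ⇒ √h_ss = 0.00930/0.00531 = 1.7514.
h_ss = 1.7514² = 3.0674 m. (Since h₀ = 6.54 m > h_ss, the level will fall toward this value.)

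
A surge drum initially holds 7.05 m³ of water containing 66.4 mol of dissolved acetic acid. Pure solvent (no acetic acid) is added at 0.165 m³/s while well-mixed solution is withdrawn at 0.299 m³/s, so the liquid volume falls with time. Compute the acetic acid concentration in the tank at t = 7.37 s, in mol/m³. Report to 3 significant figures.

Total volume: dV/dt = Q_in − Q_out = -0.13400 m³/s, so V(t) = 7.05 − 0.13400 t and V(7.37) = 6.0624 m³.
Species balance (pure solvent in): dm/dt = −Q_out · m/V(t).
Separate: dm/m = −Q_out dt/V(t) ⇒ ln(m/m₀) = −(Q_out/(Q_in−Q_out)) ln(V/V₀).
m = m₀ (V₀/V)^(Q_out/(Q_in−Q_out)) = 66.4 × (7.05/6.0624)^(-2.2313) = 47.415 mol.
C = m/V = 47.415/6.0624 = 7.8212 mol/m³.

7.82 mol/m³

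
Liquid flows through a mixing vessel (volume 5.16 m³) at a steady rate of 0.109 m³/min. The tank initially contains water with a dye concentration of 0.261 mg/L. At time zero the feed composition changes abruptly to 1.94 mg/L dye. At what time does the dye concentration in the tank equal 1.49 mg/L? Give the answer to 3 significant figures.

Accumulation = in − out for the solute gives V dC/dt = Q(C_in − C), so τ = V/Q = 47.339 min.
C(t) = C_in + (C₀ − C_in) e^(−t/τ). Set C = 1.49 and solve for t:
e^(−t/τ) = (C − C_in)/(C₀ − C_in) = (1.49 − 1.94)/(0.261 − 1.94) = 0.26802
t = −τ ln(…) = 47.339 × 1.3167 = 62.332 min.

62.3 min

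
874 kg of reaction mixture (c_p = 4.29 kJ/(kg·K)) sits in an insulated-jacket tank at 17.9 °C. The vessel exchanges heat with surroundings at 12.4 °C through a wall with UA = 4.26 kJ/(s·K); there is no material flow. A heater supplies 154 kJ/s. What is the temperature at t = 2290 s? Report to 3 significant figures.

46.3 °C

M c_p dT/dt = −UA(T − T_amb) + Q̇.
dT/dt = (T_ss − T)/τ with T_ss = T_amb + Q̇/UA = 12.4 + 154/4.26 = 48.550 °C, τ = M c_p/UA = 874·4.29/4.26 = 880.15 s.
Integrating: T(t) = T_ss + (T₀ − T_ss) e^(−t/τ).
T(2290) = 48.550 + (-30.650)·0.074139 = 46.278 °C.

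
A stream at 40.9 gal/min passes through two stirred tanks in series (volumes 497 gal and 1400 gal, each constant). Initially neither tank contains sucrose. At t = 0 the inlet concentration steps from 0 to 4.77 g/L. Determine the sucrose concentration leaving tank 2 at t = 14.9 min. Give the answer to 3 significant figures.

Time constants: τᵢ = Vᵢ/Q for each well-mixed tank.
τ₁ = 497/40.9 = 12.152 min; τ₂ = 1400/40.9 = 34.230 min.
Solving the cascade with C₁(0)=C₂(0)=0 gives C₂(t) = C_in[1 − (τ₁ e^(−t/τ₁) − τ₂ e^(−t/τ₂))/(τ₁ − τ₂)].
At t = 14.9: e^(−t/τ₁) = 0.29341, e^(−t/τ₂) = 0.64708.
C₂ = 4.77·[1 − (12.152·0.29341 − 34.230·0.64708)/(-22.078)] = 4.77·0.15827 = 0.75496 g/L.

0.755 g/L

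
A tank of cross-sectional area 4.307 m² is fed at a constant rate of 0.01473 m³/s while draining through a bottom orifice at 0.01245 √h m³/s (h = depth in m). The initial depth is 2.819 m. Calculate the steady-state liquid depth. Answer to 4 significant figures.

A dh/dt = Q_in − 0.01245 √h. Steady state requires inflow = outflow:
Q_in = 0.01245 √h_ss ⇒ √h_ss = 0.01473/0.01245 = 1.18313.
h_ss = 1.18313² = 1.39980 m. (Since h₀ = 2.819 m > h_ss, the level will fall toward this value.)

1.400 m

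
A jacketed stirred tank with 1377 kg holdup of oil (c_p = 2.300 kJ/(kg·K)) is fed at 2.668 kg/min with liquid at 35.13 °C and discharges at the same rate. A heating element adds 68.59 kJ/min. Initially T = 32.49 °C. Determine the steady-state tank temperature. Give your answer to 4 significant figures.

Energy balance: M c_p dT/dt = ṁ c_p (T_in − T) + 68.59.
At steady state dT/dt = 0 ⇒ T_ss = T_in + Q̇/(ṁ c_p) = 35.13 + 68.59/(2.668·2.300) = 46.3076 °C.

46.31 °C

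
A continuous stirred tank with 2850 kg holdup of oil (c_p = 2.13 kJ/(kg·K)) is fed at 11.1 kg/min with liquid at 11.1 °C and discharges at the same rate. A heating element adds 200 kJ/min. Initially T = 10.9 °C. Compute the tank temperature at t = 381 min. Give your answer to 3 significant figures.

First-law balance (no shaft work): M c_p dT/dt = ṁ c_p (T_in − T) + 200.
τ = M/ṁ = 256.76 min; T_ss = T_in + Q̇/(ṁ c_p) = 11.1 + 200/(11.1·2.13) = 19.559 °C.
This is linear first-order; T(t) = T_ss + (T₀ − T_ss) e^(−t/τ).
T(381) = 19.559 + (-8.6592)·e^(−381/256.76) = 19.559 + (-8.6592)·0.22675 = 17.596 °C.

17.6 °C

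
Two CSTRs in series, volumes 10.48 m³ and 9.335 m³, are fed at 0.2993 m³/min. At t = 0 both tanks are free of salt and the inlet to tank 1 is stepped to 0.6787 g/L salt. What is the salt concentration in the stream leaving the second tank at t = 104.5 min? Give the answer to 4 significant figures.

Each tank obeys Vᵢ dCᵢ/dt = Q(Cᵢ₋₁ − Cᵢ), so τᵢ = Vᵢ/Q.
τ₁ = 10.48/0.2993 = 35.0150 min; τ₂ = 9.335/0.2993 = 31.1894 min.
Solving the cascade with C₁(0)=C₂(0)=0 gives C₂(t) = C_in[1 − (τ₁ e^(−t/τ₁) − τ₂ e^(−t/τ₂))/(τ₁ − τ₂)].
At t = 104.5: e^(−t/τ₁) = 0.0505682, e^(−t/τ₂) = 0.0350671.
C₂ = 0.6787·[1 − (35.0150·0.0505682 − 31.1894·0.0350671)/(3.82559)] = 0.6787·0.823054 = 0.558606 g/L.

0.5586 g/L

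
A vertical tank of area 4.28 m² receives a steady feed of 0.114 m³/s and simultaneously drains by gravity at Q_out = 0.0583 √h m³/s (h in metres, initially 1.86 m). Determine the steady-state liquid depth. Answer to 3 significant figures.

3.82 m

A dh/dt = Q_in − 0.0583 √h. Steady state requires inflow = outflow:
Q_in = 0.0583 √h_ss ⇒ √h_ss = 0.114/0.0583 = 1.9554.
h_ss = 1.9554² = 3.8236 m. (Since h₀ = 1.86 m < h_ss, the level will rise toward this value.)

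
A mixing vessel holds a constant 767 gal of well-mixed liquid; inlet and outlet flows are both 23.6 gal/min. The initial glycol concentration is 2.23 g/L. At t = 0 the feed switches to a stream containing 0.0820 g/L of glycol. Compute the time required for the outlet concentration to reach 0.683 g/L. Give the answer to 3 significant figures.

Species balance: V dC/dt = Q(C_in − C) ⇒ τ = V/Q = 32.500 min.
C(t) = C_in + (C₀ − C_in) e^(−t/τ). Set C = 0.683 and solve for t:
e^(−t/τ) = (C − C_in)/(C₀ − C_in) = (0.683 − 0.0820)/(2.23 − 0.0820) = 0.27980
t = −τ ln(…) = 32.500 × 1.2737 = 41.395 min.

41.4 min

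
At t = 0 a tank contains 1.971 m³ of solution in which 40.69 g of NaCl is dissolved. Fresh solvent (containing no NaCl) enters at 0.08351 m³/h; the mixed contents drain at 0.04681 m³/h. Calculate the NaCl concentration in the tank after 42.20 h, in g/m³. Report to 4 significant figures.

5.518 g/m³

Let m(t) be the amount of NaCl. Volume: V(t) = V₀ + (Q_in − Q_out) t = 1.971 + 0.0367000 t; V(42.20) = 3.51974 m³.
No NaCl enters, so dm/dt = −Q_out · (m/V).
Separate: dm/m = −Q_out dt/V(t) ⇒ ln(m/m₀) = −(Q_out/(Q_in−Q_out)) ln(V/V₀).
m = m₀ (V₀/V)^(Q_out/(Q_in−Q_out)) = 40.69 × (1.971/3.51974)^(1.27548) = 19.4219 g.
C = m/V = 19.4219/3.51974 = 5.51800 g/m³.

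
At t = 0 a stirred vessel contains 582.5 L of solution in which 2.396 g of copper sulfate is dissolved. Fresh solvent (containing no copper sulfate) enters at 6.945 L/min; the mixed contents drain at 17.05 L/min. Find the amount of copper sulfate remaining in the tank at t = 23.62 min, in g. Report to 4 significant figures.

0.9844 g

Total volume: dV/dt = Q_in − Q_out = -10.1050 L/min, so V(t) = 582.5 − 10.1050 t and V(23.62) = 343.820 L.
Solute balance: dm/dt = 0 − Q_out C = −Q_out m/V(t).
Separate: dm/m = −Q_out dt/V(t) ⇒ ln(m/m₀) = −(Q_out/(Q_in−Q_out)) ln(V/V₀).
m = m₀ (V₀/V)^(Q_out/(Q_in−Q_out)) = 2.396 × (582.5/343.820)^(-1.68728) = 0.984369 g.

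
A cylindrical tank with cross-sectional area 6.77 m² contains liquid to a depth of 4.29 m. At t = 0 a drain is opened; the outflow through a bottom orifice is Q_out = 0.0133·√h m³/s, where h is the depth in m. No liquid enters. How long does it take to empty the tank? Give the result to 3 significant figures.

Mass balance (ρ constant): A dh/dt = −0.0133 √h.
∫ h^(−1/2) dh = −(0.0133/A) ∫ dt, giving 2√h = 2√h₀ − (0.0133/A) t.
Set h = 0: 2√h₀ = (0.0133/A) t_empty ⇒ t_empty = 2A√h₀/0.0133.
t_empty = 2·6.77·√4.29/0.0133 = 13.540·2.0712/0.0133 = 2108.6 s.

2110 s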